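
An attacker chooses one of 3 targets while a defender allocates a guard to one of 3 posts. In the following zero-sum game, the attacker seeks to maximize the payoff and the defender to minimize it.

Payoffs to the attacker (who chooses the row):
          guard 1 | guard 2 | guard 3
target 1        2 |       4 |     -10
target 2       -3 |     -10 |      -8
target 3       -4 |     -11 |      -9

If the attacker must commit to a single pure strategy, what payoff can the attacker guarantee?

-10

The worst-case payoff for each row is target 1: -10, target 2: -10, target 3: -11.
The best of these is -10.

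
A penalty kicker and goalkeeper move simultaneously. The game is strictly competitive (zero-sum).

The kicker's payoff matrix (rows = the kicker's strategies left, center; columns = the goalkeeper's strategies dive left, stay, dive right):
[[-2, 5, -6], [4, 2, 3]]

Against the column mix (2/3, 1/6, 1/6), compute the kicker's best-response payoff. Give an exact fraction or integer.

left: (-2)·(2/3) + (5)·(1/6) + (-6)·(1/6) = -3/2.
center: (4)·(2/3) + (2)·(1/6) + (3)·(1/6) = 7/2.
The best pure response is center with expected payoff 7/2.

7/2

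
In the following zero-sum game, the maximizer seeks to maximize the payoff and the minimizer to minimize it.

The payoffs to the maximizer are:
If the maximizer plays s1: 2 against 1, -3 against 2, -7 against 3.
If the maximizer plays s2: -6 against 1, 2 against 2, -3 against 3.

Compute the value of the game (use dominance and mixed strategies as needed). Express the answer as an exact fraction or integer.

-4

Column 2 is strictly dominated by 3 for the minimizer (it gives the maximizer more in every row).
The remaining 2×2 game on (s1, s2) × (1, 3) has no saddle point. Let the maximizer play s1 with probability p; indifference gives 2p − 6(1−p) = −7p − 3(1−p), so p = 1/4.
Similarly the minimizer's optimal q on 1 is 1/3, and the value is 2·(1/3) + (-7)·(2/3) = -4.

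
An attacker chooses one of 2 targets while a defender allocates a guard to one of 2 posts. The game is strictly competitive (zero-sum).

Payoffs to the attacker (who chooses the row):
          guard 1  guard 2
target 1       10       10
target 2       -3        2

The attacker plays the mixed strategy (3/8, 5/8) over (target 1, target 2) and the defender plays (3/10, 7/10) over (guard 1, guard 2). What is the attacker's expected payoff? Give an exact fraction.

Against (3/10, 7/10), each row's expected payoff is target 1: 10; target 2: 1/2.
Taking the (3/8, 5/8)-weighted average: (3/8)·(10) + (5/8)·(1/2) = 65/16.

65/16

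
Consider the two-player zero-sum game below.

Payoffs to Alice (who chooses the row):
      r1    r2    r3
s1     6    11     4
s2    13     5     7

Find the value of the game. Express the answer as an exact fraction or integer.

19/3

Column r1 is strictly dominated by r3 for Bob (it gives Alice more in every row).
The remaining 2×2 game on (s1, s2) × (r2, r3) has no saddle point. Let Alice play s1 with probability p; indifference gives 11p + 5(1−p) = 4p + 7(1−p), so p = 2/9.
Similarly Bob's optimal q on r2 is 1/3, and the value is 11·(1/3) + (4)·(2/3) = 19/3.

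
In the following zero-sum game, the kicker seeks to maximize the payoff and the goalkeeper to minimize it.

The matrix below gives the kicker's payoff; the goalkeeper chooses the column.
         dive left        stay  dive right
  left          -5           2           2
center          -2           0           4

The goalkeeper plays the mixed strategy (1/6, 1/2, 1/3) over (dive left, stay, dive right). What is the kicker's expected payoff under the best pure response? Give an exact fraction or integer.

left: (-5)·(1/6) + (2)·(1/2) + (2)·(1/3) = 5/6.
center: (-2)·(1/6) + (0)·(1/2) + (4)·(1/3) = 1.
The best pure response is center with expected payoff 1.

1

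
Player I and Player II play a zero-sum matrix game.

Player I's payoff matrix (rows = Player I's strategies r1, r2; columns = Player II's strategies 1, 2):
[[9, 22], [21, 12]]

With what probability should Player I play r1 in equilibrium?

Row minima are 9 and 12, so Player I's maximin is 12; column maxima are 21 and 22, so Player II's minimax is 21. These differ, so the equilibrium is in mixed strategies.
Let Player I play r1 with probability p. Player II is indifferent when 9p + 21(1−p) = 22p + 12(1−p), giving p = 9/22.

9/22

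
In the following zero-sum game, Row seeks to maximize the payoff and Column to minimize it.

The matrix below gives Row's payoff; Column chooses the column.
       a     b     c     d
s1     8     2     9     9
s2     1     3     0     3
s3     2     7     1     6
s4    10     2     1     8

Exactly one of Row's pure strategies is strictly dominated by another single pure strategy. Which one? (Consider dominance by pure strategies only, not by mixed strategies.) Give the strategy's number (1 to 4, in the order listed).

Compare s2 with s3: 2 > 1, 7 > 3, 1 > 0, 6 > 3.
So s3 strictly dominates s2 for Row; s2 is strictly dominated.

2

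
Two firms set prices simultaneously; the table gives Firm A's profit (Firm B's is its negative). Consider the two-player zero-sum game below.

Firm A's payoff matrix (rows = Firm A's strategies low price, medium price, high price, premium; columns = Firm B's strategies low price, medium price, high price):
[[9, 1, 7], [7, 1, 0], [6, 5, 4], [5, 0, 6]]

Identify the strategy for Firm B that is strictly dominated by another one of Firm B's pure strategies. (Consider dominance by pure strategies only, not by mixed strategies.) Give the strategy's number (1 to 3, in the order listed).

1

Firm B prefers columns that give Firm A less. Compare low price with medium price: 1 < 9, 1 < 7, 5 < 6, 0 < 5.
So medium price strictly dominates low price for Firm B; low price is strictly dominated.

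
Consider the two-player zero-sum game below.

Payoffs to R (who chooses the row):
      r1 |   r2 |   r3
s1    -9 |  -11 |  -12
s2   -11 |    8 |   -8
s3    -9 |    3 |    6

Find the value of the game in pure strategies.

Row minima: -12, -11, -9 → R's maximin is -9.
Column maxima: -9, 8, 6 → C's minimax is -9.
They coincide at (s3, r1), so the value is -9.

-9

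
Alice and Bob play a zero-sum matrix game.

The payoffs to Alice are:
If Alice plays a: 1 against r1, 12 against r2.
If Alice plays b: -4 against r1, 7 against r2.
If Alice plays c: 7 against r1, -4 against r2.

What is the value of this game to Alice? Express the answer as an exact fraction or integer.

Row b is strictly dominated by row a, so Alice never plays it.
The remaining 2×2 game on (a, c) × (r1, r2) has no saddle point. Let Alice play a with probability p; indifference gives p + 7(1−p) = 12p − 4(1−p), so p = 1/2.
Similarly Bob's optimal q on r1 is 8/11, and the value is 1·(8/11) + (12)·(3/11) = 4.

4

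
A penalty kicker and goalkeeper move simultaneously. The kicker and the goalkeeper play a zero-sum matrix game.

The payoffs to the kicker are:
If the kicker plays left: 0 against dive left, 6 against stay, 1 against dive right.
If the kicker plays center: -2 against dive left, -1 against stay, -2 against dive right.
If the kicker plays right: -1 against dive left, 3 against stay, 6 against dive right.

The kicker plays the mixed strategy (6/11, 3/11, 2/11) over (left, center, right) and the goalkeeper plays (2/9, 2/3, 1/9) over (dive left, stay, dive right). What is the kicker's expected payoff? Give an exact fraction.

230/99

Against (2/9, 2/3, 1/9), each row's expected payoff is left: 37/9; center: -4/3; right: 22/9.
Taking the (6/11, 3/11, 2/11)-weighted average: (6/11)·(37/9) + (3/11)·(-4/3) + (2/11)·(22/9) = 230/99.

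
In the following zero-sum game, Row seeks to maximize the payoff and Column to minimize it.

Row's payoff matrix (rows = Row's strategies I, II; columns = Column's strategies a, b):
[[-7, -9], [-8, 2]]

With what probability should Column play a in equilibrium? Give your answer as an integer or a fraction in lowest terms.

11/12

Row minima are -9 and -8, so Row's maximin is -8; column maxima are -7 and 2, so Column's minimax is -7. These differ, so the equilibrium is in mixed strategies.
Let Column play a with probability q. Row is indifferent when −7q − 9(1−q) = −8q + 2(1−q), giving q = 11/12.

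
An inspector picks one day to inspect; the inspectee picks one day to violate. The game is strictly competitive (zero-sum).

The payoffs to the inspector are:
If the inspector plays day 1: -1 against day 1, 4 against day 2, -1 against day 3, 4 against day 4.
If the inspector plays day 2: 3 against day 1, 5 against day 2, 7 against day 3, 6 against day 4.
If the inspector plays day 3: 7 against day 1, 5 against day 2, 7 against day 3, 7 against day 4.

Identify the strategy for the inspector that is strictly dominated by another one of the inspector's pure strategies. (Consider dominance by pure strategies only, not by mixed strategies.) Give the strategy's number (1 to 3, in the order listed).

Compare day 1 with day 2: 3 > -1, 5 > 4, 7 > -1, 6 > 4.
So day 2 strictly dominates day 1 for the inspector; day 1 is strictly dominated.

1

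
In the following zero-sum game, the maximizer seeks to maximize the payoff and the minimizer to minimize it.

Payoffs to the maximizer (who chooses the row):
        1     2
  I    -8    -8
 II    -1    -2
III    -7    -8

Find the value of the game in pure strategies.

-2

Row minima: -8, -2, -8 → the maximizer's maximin is -2.
Column maxima: -1, -2 → the minimizer's minimax is -2.
They coincide at (II, 2), so the value is -2.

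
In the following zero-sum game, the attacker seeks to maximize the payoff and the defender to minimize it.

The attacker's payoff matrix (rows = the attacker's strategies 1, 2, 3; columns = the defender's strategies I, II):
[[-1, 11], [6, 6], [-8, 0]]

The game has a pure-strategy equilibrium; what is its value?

6

Row minima: -1, 6, -8 → the attacker's maximin is 6.
Column maxima: 6, 11 → the defender's minimax is 6.
They coincide at (2, I), so the value is 6.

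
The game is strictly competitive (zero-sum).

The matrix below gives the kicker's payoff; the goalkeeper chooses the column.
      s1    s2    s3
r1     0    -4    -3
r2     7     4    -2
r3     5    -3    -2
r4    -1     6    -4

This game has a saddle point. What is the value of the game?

-2

Row minima: -4, -2, -3, -4 → the kicker's maximin is -2.
Column maxima: 7, 6, -2 → the goalkeeper's minimax is -2.
They coincide at (r2, s3), so the value is -2.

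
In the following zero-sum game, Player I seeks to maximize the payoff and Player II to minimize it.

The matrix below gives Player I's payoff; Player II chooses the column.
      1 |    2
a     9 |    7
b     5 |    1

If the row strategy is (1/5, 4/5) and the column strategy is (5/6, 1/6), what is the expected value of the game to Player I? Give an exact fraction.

Against (5/6, 1/6), each row's expected payoff is a: 26/3; b: 13/3.
Taking the (1/5, 4/5)-weighted average: (1/5)·(26/3) + (4/5)·(13/3) = 26/5.

26/5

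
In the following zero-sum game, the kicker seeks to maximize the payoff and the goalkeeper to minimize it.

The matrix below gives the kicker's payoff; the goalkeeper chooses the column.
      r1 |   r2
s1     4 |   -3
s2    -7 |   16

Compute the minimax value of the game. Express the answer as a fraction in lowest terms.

Row minima are -3 and -7, so the kicker's maximin is -3; column maxima are 4 and 16, so the goalkeeper's minimax is 4. These differ, so the equilibrium is in mixed strategies.
Let the kicker play s1 with probability p. The goalkeeper is indifferent when 4p − 7(1−p) = −3p + 16(1−p), giving p = 23/30.
Let the goalkeeper play r1 with probability q. The kicker is indifferent when 4q − 3(1−q) = −7q + 16(1−q), giving q = 19/30.
The value is 4·(19/30) + (-3)·(11/30) = 43/30.

43/30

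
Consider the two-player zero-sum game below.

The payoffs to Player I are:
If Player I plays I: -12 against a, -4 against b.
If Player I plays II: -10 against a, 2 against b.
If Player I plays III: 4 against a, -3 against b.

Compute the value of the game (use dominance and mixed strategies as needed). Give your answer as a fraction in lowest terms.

Row I is strictly dominated by row II, so Player I never plays it.
The remaining 2×2 game on (II, III) × (a, b) has no saddle point. Let Player I play II with probability p; indifference gives −10p + 4(1−p) = 2p − 3(1−p), so p = 7/19.
Similarly Player II's optimal q on a is 5/19, and the value is -10·(5/19) + (2)·(14/19) = -22/19.

-22/19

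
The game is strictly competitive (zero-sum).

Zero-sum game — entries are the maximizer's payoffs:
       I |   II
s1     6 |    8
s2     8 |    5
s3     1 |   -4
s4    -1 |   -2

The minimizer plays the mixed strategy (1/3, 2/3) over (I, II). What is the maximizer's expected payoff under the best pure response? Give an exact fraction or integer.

s1: (6)·(1/3) + (8)·(2/3) = 22/3.
s2: (8)·(1/3) + (5)·(2/3) = 6.
s3: (1)·(1/3) + (-4)·(2/3) = -7/3.
s4: (-1)·(1/3) + (-2)·(2/3) = -5/3.
The best pure response is s1 with expected payoff 22/3.

22/3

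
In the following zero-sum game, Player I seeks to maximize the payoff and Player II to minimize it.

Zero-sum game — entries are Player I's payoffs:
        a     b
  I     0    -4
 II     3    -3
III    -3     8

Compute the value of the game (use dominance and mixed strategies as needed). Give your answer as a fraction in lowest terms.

15/17

Row I is strictly dominated by row II, so Player I never plays it.
The remaining 2×2 game on (II, III) × (a, b) has no saddle point. Let Player I play II with probability p; indifference gives 3p − 3(1−p) = −3p + 8(1−p), so p = 11/17.
Similarly Player II's optimal q on a is 11/17, and the value is 3·(11/17) + (-3)·(6/17) = 15/17.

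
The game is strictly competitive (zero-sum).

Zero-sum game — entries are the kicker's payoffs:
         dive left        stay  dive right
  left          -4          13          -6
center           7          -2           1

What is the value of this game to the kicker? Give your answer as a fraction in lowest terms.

1/22

Column dive left is strictly dominated by dive right for the goalkeeper (it gives the kicker more in every row).
The remaining 2×2 game on (left, center) × (stay, dive right) has no saddle point. Let the kicker play left with probability p; indifference gives 13p − 2(1−p) = −6p + (1−p), so p = 3/22.
Similarly the goalkeeper's optimal q on stay is 7/22, and the value is 13·(7/22) + (-6)·(15/22) = 1/22.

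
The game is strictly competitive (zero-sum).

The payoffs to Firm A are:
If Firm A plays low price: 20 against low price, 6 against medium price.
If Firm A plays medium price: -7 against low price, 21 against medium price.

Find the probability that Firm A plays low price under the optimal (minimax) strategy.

Row minima are 6 and -7, so Firm A's maximin is 6; column maxima are 20 and 21, so Firm B's minimax is 20. These differ, so the equilibrium is in mixed strategies.
Let Firm A play low price with probability p. Firm B is indifferent when 20p − 7(1−p) = 6p + 21(1−p), giving p = 2/3.

2/3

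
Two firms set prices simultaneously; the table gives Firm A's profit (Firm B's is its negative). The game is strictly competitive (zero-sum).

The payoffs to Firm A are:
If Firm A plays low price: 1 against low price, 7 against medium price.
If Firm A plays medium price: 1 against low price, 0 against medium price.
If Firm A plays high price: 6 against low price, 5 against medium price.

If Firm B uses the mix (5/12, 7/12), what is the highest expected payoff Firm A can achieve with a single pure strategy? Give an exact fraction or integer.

low price: (1)·(5/12) + (7)·(7/12) = 9/2.
medium price: (1)·(5/12) + (0)·(7/12) = 5/12.
high price: (6)·(5/12) + (5)·(7/12) = 65/12.
The best pure response is high price with expected payoff 65/12.

65/12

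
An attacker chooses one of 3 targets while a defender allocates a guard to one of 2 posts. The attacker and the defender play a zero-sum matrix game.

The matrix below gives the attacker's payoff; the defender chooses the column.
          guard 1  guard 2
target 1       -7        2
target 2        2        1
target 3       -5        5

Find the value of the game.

15/11

Row target 1 is strictly dominated by row target 3, so the attacker never plays it.
The remaining 2×2 game on (target 2, target 3) × (guard 1, guard 2) has no saddle point. Let the attacker play target 2 with probability p; indifference gives 2p − 5(1−p) = p + 5(1−p), so p = 10/11.
Similarly the defender's optimal q on guard 1 is 4/11, and the value is 2·(4/11) + (1)·(7/11) = 15/11.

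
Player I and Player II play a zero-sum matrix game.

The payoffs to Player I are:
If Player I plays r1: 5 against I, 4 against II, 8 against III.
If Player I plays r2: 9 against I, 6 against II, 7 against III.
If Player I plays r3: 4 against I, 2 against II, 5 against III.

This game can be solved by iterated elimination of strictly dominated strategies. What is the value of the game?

6

Column III is strictly dominated by II for Player II (4<8, 6<7, 2<5); eliminate III.
Column I is strictly dominated by II for Player II (4<5, 6<9, 2<4); eliminate I.
Row r1 is strictly dominated by row r2 (6>4); eliminate r1.
Row r3 is strictly dominated by row r2 (6>2); eliminate r3.
Only (r2, II) remains, with payoff 6.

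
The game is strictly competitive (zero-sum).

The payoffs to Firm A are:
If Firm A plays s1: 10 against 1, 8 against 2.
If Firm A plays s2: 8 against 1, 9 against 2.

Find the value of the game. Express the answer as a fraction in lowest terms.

26/3

Row minima are 8 and 8, so Firm A's maximin is 8; column maxima are 10 and 9, so Firm B's minimax is 9. These differ, so the equilibrium is in mixed strategies.
Let Firm A play s1 with probability p. Firm B is indifferent when 10p + 8(1−p) = 8p + 9(1−p), giving p = 1/3.
Let Firm B play 1 with probability q. Firm A is indifferent when 10q + 8(1−q) = 8q + 9(1−q), giving q = 1/3.
The value is 10·(1/3) + (8)·(2/3) = 26/3.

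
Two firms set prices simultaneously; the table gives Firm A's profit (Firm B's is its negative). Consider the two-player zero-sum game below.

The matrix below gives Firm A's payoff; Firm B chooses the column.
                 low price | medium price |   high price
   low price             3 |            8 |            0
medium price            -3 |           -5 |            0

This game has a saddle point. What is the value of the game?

0

Row minima: 0, -5 → Firm A's maximin is 0.
Column maxima: 3, 8, 0 → Firm B's minimax is 0.
They coincide at (low price, high price), so the value is 0.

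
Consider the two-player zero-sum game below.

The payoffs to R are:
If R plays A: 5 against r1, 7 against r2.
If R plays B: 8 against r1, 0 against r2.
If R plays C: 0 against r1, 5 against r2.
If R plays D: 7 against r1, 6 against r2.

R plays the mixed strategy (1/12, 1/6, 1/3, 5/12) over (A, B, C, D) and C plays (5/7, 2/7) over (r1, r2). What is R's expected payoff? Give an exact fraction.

Against (5/7, 2/7), each row's expected payoff is A: 39/7; B: 40/7; C: 10/7; D: 47/7.
Taking the (1/12, 1/6, 1/3, 5/12)-weighted average: (1/12)·(39/7) + (1/6)·(40/7) + (1/3)·(10/7) + (5/12)·(47/7) = 197/42.

197/42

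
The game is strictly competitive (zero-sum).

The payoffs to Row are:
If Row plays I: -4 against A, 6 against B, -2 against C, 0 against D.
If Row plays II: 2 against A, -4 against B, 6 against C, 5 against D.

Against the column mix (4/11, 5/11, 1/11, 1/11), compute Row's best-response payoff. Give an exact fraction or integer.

I: (-4)·(4/11) + (6)·(5/11) + (-2)·(1/11) + (0)·(1/11) = 12/11.
II: (2)·(4/11) + (-4)·(5/11) + (6)·(1/11) + (5)·(1/11) = -1/11.
The best pure response is I with expected payoff 12/11.

12/11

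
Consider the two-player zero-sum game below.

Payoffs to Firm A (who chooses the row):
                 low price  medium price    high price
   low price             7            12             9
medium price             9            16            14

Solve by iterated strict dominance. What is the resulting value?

9

Row low price is strictly dominated by row medium price (9>7, 16>12, 14>9); eliminate low price.
Column high price is strictly dominated by low price for Firm B (9<14); eliminate high price.
Column medium price is strictly dominated by low price for Firm B (9<16); eliminate medium price.
Only (medium price, low price) remains, with payoff 9.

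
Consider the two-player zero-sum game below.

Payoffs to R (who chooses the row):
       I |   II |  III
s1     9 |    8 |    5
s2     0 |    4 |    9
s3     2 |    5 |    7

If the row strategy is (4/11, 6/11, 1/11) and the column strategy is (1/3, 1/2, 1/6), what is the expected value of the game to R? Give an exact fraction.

170/33

Against (1/3, 1/2, 1/6), each row's expected payoff is s1: 47/6; s2: 7/2; s3: 13/3.
Taking the (4/11, 6/11, 1/11)-weighted average: (4/11)·(47/6) + (6/11)·(7/2) + (1/11)·(13/3) = 170/33.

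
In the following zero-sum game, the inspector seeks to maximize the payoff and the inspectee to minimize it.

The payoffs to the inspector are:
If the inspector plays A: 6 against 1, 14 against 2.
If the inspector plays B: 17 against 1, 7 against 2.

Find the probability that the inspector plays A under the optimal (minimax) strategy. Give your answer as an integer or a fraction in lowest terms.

Row minima are 6 and 7, so the inspector's maximin is 7; column maxima are 17 and 14, so the inspectee's minimax is 14. These differ, so the equilibrium is in mixed strategies.
Let the inspector play A with probability p. The inspectee is indifferent when 6p + 17(1−p) = 14p + 7(1−p), giving p = 5/9.

5/9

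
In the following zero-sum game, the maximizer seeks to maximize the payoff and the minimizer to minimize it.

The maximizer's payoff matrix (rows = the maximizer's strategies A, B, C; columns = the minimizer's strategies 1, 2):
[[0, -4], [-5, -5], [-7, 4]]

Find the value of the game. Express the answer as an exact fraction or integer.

Row B is strictly dominated by row A, so the maximizer never plays it.
The remaining 2×2 game on (A, C) × (1, 2) has no saddle point. Let the maximizer play A with probability p; indifference gives −7(1−p) = −4p + 4(1−p), so p = 11/15.
Similarly the minimizer's optimal q on 1 is 8/15, and the value is 0·(8/15) + (-4)·(7/15) = -28/15.

-28/15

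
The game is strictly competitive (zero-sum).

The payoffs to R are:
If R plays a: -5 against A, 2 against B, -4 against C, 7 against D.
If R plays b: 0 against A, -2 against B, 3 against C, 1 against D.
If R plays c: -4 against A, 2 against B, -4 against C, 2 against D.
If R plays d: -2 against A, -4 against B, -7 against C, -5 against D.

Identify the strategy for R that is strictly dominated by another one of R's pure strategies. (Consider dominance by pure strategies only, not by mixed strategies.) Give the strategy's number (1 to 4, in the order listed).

Compare d with b: 0 > -2, -2 > -4, 3 > -7, 1 > -5.
So b strictly dominates d for R; d is strictly dominated.

4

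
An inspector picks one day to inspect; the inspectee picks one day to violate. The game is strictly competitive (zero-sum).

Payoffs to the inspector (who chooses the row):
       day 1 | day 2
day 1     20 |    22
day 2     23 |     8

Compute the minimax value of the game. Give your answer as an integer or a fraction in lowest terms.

346/17

Row minima are 20 and 8, so the inspector's maximin is 20; column maxima are 23 and 22, so the inspectee's minimax is 22. These differ, so the equilibrium is in mixed strategies.
Let the inspector play day 1 with probability p. The inspectee is indifferent when 20p + 23(1−p) = 22p + 8(1−p), giving p = 15/17.
Let the inspectee play day 1 with probability q. The inspector is indifferent when 20q + 22(1−q) = 23q + 8(1−q), giving q = 14/17.
The value is 20·(14/17) + (22)·(3/17) = 346/17.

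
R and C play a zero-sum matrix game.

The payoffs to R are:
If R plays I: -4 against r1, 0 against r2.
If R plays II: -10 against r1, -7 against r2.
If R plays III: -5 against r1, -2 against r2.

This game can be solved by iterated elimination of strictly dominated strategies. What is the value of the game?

-4

Row II is strictly dominated by row I (-4>-10, 0>-7); eliminate II.
Column r2 is strictly dominated by r1 for C (-4<0, -5<-2); eliminate r2.
Row III is strictly dominated by row I (-4>-5); eliminate III.
Only (I, r1) remains, with payoff -4.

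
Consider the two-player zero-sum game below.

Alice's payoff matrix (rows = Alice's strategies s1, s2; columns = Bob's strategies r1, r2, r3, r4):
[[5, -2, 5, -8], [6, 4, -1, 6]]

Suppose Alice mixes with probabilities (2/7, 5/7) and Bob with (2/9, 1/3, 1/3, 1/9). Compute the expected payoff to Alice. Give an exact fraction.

157/63

Against (2/9, 1/3, 1/3, 1/9), each row's expected payoff is s1: 11/9; s2: 3.
Taking the (2/7, 5/7)-weighted average: (2/7)·(11/9) + (5/7)·(3) = 157/63.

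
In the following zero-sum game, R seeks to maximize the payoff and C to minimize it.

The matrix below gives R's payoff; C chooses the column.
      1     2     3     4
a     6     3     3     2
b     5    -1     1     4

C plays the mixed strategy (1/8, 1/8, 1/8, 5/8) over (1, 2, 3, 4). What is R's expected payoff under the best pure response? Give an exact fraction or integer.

25/8

a: (6)·(1/8) + (3)·(1/8) + (3)·(1/8) + (2)·(5/8) = 11/4.
b: (5)·(1/8) + (-1)·(1/8) + (1)·(1/8) + (4)·(5/8) = 25/8.
The best pure response is b with expected payoff 25/8.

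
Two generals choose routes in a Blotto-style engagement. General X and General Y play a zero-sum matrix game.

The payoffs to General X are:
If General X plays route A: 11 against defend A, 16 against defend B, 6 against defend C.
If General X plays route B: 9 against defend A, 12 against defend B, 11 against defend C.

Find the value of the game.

Column defend B is strictly dominated by defend A for General Y (it gives General X more in every row).
The remaining 2×2 game on (route A, route B) × (defend A, defend C) has no saddle point. Let General X play route A with probability p; indifference gives 11p + 9(1−p) = 6p + 11(1−p), so p = 2/7.
Similarly General Y's optimal q on defend A is 5/7, and the value is 11·(5/7) + (6)·(2/7) = 67/7.

67/7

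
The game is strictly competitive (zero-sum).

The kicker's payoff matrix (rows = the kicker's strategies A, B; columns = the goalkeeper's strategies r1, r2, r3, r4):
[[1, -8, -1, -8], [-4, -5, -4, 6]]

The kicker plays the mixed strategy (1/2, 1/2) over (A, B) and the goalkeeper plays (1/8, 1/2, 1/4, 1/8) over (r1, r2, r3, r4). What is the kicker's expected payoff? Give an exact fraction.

-67/16

Against (1/8, 1/2, 1/4, 1/8), each row's expected payoff is A: -41/8; B: -13/4.
Taking the (1/2, 1/2)-weighted average: (1/2)·(-41/8) + (1/2)·(-13/4) = -67/16.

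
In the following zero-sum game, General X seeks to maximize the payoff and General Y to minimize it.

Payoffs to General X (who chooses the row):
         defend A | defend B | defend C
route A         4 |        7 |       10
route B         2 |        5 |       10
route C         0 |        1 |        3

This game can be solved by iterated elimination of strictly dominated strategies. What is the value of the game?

Row route C is strictly dominated by row route A (4>0, 7>1, 10>3); eliminate route C.
Column defend C is strictly dominated by defend A for General Y (4<10, 2<10); eliminate defend C.
Row route B is strictly dominated by row route A (4>2, 7>5); eliminate route B.
Column defend B is strictly dominated by defend A for General Y (4<7); eliminate defend B.
Only (route A, defend A) remains, with payoff 4.

4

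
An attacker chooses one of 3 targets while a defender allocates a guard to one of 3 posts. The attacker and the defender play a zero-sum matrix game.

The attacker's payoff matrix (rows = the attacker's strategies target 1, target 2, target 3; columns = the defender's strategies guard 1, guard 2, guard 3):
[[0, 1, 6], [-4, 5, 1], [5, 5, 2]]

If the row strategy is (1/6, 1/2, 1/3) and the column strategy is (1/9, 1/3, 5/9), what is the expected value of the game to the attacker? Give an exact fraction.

Against (1/9, 1/3, 5/9), each row's expected payoff is target 1: 11/3; target 2: 16/9; target 3: 10/3.
Taking the (1/6, 1/2, 1/3)-weighted average: (1/6)·(11/3) + (1/2)·(16/9) + (1/3)·(10/3) = 47/18.

47/18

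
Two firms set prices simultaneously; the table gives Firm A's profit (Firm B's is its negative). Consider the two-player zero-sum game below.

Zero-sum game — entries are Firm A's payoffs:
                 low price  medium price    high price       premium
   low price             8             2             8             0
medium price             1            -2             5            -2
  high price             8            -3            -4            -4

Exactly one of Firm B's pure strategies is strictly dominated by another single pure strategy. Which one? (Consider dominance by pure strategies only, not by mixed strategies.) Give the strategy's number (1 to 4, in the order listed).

Firm B prefers columns that give Firm A less. Compare low price with medium price: 2 < 8, -2 < 1, -3 < 8.
So medium price strictly dominates low price for Firm B; low price is strictly dominated.

1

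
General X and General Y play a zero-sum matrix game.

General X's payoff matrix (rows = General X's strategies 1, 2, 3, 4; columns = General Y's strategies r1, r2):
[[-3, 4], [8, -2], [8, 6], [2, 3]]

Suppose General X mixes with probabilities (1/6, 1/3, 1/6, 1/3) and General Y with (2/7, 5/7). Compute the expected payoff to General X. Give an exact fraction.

Against (2/7, 5/7), each row's expected payoff is 1: 2; 2: 6/7; 3: 46/7; 4: 19/7.
Taking the (1/6, 1/3, 1/6, 1/3)-weighted average: (1/6)·(2) + (1/3)·(6/7) + (1/6)·(46/7) + (1/3)·(19/7) = 55/21.

55/21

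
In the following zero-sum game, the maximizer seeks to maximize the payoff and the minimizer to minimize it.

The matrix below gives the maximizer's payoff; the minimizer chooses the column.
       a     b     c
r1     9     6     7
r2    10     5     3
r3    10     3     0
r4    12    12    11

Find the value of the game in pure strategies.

Row minima: 6, 3, 0, 11 → the maximizer's maximin is 11.
Column maxima: 12, 12, 11 → the minimizer's minimax is 11.
They coincide at (r4, c), so the value is 11.

11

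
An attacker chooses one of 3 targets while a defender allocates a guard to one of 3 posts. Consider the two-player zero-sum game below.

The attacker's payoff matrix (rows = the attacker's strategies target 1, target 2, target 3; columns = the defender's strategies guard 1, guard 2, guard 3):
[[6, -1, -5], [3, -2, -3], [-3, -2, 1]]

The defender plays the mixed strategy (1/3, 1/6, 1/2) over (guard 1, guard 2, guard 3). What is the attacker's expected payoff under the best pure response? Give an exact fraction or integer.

target 1: (6)·(1/3) + (-1)·(1/6) + (-5)·(1/2) = -2/3.
target 2: (3)·(1/3) + (-2)·(1/6) + (-3)·(1/2) = -5/6.
target 3: (-3)·(1/3) + (-2)·(1/6) + (1)·(1/2) = -5/6.
The best pure response is target 1 with expected payoff -2/3.

-2/3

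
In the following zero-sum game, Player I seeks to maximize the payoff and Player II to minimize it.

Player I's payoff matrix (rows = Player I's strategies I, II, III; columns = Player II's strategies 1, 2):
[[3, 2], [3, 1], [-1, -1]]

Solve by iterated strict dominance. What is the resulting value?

2

Row III is strictly dominated by row I (3>-1, 2>-1); eliminate III.
Column 1 is strictly dominated by 2 for Player II (2<3, 1<3); eliminate 1.
Row II is strictly dominated by row I (2>1); eliminate II.
Only (I, 2) remains, with payoff 2.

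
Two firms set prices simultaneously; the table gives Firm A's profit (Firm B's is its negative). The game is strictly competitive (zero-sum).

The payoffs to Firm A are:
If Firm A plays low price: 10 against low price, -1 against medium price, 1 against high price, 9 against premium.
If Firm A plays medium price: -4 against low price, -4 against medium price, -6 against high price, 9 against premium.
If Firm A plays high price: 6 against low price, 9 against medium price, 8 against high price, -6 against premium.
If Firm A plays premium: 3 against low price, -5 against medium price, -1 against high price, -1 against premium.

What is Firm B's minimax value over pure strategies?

The worst case (largest entry) in each column is low price: 10, medium price: 9, high price: 8, premium: 9.
The best (smallest) of these is 8.

8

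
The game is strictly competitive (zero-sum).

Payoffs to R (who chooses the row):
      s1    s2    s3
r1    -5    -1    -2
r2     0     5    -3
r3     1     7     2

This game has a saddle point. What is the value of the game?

1

Row minima: -5, -3, 1 → R's maximin is 1.
Column maxima: 1, 7, 2 → C's minimax is 1.
They coincide at (r3, s1), so the value is 1.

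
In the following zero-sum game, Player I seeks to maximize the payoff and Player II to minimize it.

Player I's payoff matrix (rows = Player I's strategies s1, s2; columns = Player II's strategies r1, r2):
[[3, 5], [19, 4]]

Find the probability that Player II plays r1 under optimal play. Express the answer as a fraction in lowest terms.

Row minima are 3 and 4, so Player I's maximin is 4; column maxima are 19 and 5, so Player II's minimax is 5. These differ, so the equilibrium is in mixed strategies.
Let Player II play r1 with probability q. Player I is indifferent when 3q + 5(1−q) = 19q + 4(1−q), giving q = 1/17.

1/17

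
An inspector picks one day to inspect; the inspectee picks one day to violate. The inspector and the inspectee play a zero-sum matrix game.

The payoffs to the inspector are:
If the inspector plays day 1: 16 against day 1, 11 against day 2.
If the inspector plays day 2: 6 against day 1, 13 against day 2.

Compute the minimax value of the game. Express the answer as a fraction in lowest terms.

71/6

Row minima are 11 and 6, so the inspector's maximin is 11; column maxima are 16 and 13, so the inspectee's minimax is 13. These differ, so the equilibrium is in mixed strategies.
Let the inspector play day 1 with probability p. The inspectee is indifferent when 16p + 6(1−p) = 11p + 13(1−p), giving p = 7/12.
Let the inspectee play day 1 with probability q. The inspector is indifferent when 16q + 11(1−q) = 6q + 13(1−q), giving q = 1/6.
The value is 16·(1/6) + (11)·(5/6) = 71/6.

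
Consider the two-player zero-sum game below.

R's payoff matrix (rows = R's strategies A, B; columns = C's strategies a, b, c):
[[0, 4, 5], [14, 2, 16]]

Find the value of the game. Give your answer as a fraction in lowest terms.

7/2

Column c is strictly dominated by a for C (it gives R more in every row).
The remaining 2×2 game on (A, B) × (a, b) has no saddle point. Let R play A with probability p; indifference gives 14(1−p) = 4p + 2(1−p), so p = 3/4.
Similarly C's optimal q on a is 1/8, and the value is 0·(1/8) + (4)·(7/8) = 7/2.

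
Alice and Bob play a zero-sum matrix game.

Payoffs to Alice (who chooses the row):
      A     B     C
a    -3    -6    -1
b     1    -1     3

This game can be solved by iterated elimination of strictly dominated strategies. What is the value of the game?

-1

Row a is strictly dominated by row b (1>-3, -1>-6, 3>-1); eliminate a.
Column A is strictly dominated by B for Bob (-1<1); eliminate A.
Column C is strictly dominated by B for Bob (-1<3); eliminate C.
Only (b, B) remains, with payoff -1.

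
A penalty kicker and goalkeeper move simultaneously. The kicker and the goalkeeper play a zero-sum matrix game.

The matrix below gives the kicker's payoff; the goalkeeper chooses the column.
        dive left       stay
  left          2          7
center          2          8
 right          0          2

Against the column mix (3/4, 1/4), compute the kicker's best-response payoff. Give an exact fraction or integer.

7/2

left: (2)·(3/4) + (7)·(1/4) = 13/4.
center: (2)·(3/4) + (8)·(1/4) = 7/2.
right: (0)·(3/4) + (2)·(1/4) = 1/2.
The best pure response is center with expected payoff 7/2.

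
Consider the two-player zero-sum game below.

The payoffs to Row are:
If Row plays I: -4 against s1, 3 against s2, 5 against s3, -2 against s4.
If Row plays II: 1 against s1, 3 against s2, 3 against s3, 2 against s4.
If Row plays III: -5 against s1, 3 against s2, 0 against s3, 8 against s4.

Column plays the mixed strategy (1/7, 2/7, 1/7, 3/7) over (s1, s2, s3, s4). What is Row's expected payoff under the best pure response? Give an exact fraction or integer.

25/7

I: (-4)·(1/7) + (3)·(2/7) + (5)·(1/7) + (-2)·(3/7) = 1/7.
II: (1)·(1/7) + (3)·(2/7) + (3)·(1/7) + (2)·(3/7) = 16/7.
III: (-5)·(1/7) + (3)·(2/7) + (0)·(1/7) + (8)·(3/7) = 25/7.
The best pure response is III with expected payoff 25/7.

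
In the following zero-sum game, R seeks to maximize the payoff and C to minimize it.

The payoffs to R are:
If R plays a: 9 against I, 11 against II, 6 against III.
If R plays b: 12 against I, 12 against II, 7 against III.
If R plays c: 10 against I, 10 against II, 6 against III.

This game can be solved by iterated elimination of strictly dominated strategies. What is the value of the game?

Row a is strictly dominated by row b (12>9, 12>11, 7>6); eliminate a.
Row c is strictly dominated by row b (12>10, 12>10, 7>6); eliminate c.
Column I is strictly dominated by III for C (7<12); eliminate I.
Column II is strictly dominated by III for C (7<12); eliminate II.
Only (b, III) remains, with payoff 7.

7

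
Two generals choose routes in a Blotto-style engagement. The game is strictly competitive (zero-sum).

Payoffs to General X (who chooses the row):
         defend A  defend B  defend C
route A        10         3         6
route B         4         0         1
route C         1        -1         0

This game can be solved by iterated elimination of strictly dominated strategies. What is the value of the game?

Row route B is strictly dominated by row route A (10>4, 3>0, 6>1); eliminate route B.
Column defend A is strictly dominated by defend B for General Y (3<10, -1<1); eliminate defend A.
Column defend C is strictly dominated by defend B for General Y (3<6, -1<0); eliminate defend C.
Row route C is strictly dominated by row route A (3>-1); eliminate route C.
Only (route A, defend B) remains, with payoff 3.

3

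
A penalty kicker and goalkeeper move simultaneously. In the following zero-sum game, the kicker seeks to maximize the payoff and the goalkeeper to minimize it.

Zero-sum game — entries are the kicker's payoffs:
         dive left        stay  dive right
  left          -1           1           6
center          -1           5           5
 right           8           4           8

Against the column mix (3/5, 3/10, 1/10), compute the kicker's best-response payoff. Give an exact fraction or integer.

34/5

left: (-1)·(3/5) + (1)·(3/10) + (6)·(1/10) = 3/10.
center: (-1)·(3/5) + (5)·(3/10) + (5)·(1/10) = 7/5.
right: (8)·(3/5) + (4)·(3/10) + (8)·(1/10) = 34/5.
The best pure response is right with expected payoff 34/5.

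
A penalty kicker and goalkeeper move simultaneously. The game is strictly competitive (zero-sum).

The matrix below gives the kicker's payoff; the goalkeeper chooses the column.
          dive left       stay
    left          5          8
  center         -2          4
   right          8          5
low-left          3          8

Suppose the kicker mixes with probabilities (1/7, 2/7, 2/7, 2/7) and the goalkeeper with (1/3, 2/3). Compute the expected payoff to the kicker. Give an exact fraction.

107/21

Against (1/3, 2/3), each row's expected payoff is left: 7; center: 2; right: 6; low-left: 19/3.
Taking the (1/7, 2/7, 2/7, 2/7)-weighted average: (1/7)·(7) + (2/7)·(2) + (2/7)·(6) + (2/7)·(19/3) = 107/21.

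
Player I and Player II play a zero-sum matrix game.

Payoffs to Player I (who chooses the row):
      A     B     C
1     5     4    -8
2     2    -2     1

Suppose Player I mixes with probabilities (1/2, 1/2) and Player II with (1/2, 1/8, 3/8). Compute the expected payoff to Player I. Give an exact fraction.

Against (1/2, 1/8, 3/8), each row's expected payoff is 1: 0; 2: 9/8.
Taking the (1/2, 1/2)-weighted average: (1/2)·(0) + (1/2)·(9/8) = 9/16.

9/16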